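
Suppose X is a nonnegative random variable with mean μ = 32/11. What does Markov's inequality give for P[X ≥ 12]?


μ = E[X] = 32/11, a = 12.
Markov: P[X ≥ 12] ≤ μ/a = (32/11)/12 = 8/33.
Numerically: ≈ 0.2424.
(Since a = 12 > μ = 2.9091, the bound 8/33 is < 1 and informative.)

P[X ≥ 12] ≤ 8/33 ≈ 0.2424.


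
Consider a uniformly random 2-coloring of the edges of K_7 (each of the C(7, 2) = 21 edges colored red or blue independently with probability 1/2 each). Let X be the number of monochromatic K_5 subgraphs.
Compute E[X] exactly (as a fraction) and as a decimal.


Let X = Σ_S X_S over the C(7, 5) = 21 subsets S of size 5, where X_S = 1 if the K_5 on S is monochromatic.
For a fixed S, the K_5 on S has C(5, 2) = 10 edges. P[all 10 edges red] = (1/2)^10, and likewise for blue, so P[monochromatic] = 2·(1/2)^10 = 2^{1 − 10} = 1/512.
Summing: E[X] = C(7, 5) · 2^{1 − 10} = 21 · 1/512 = 21/512.
Numerically: E[X] ≈ 0.041016.

E[X] = C(7,5)·2^(1−C(5,2)) = 21/512 ≈ 0.041016.


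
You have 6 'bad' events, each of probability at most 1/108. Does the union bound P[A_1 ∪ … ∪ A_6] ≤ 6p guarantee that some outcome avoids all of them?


Union bound: P[∪_{i=1}^{6} A_i] ≤ Σ_i P[A_i] ≤ 6·p = 6·(1/108) = 1/18.
Numerically: 1/18 ≈ 0.055556.
Is 1/18 < 1? YES.
Since P[∪ A_i] ≤ 1/18 < 1, the complement has P[∩ A_i^c] ≥ 1 − 1/18 = 17/18 > 0, so some outcome avoids every A_i.

6·p = 1/18 ≈ 0.055556; existence CERTIFIED by the union bound.


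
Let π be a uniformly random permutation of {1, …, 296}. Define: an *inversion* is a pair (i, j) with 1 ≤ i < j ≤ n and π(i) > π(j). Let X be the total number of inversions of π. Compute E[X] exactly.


Write X = Σ X_I over the C(296, 2) = 43660 pairs i < j, with X_I the indicator of one inversion.
There are 43660 indicators.
For each fixed pair i < j, the values π(i) and π(j) are two distinct elements of {1, …, 296} in uniformly random order; by symmetry P[π(i) > π(j)] = 1/2.
By linearity: E[X] = 43660 · (1/2) = C(296, 2) · (1/2) = 43660/2 = 21830 ≈ 21830.0000.

E[X] = 21830 = 21830.0000.


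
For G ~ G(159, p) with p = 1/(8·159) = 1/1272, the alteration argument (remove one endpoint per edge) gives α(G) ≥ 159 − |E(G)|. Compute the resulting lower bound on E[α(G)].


E[|E(G)|] = C(159, 2)·p = 12561 · (1/1272) = 79/8.
E[α(G)] ≥ n − E[|E(G)|] = 159 − 79/8 = 1193/8.
Numerically: ≈ 149.125000.
(This is only a lower bound; the true E[α(G)] may be larger.)

E[α(G)] ≥ 1193/8 ≈ 149.125000.


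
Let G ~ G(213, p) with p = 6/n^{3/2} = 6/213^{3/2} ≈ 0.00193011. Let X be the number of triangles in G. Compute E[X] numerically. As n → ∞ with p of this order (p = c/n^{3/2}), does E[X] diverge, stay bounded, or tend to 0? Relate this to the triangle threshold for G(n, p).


Number of potential triangles: C(213, 3) = 1587986.
Each occurs with probability p³ ≈ (0.00193011)³ ≈ 7.19027558e-09.
By linearity: E[X] = C(213, 3)·p³ ≈ 1587986 · 7.19027558e-09 ≈ 0.011418.
Since α = 3/2 > 1, p = c/n^{3/2} = o(1/n) is below the triangle threshold p ~ 1/n. Asymptotically E[X] ~ (c³/6)·n^{3(1−α)} = (6³/6)·n^{-1.5} → 0, so by Markov's inequality G has no triangles w.h.p.

E[X] ≈ 0.011418; in regime p = Θ(1/n^{3/2}) E[X] tends to 0 (below the triangle threshold p ~ 1/n).


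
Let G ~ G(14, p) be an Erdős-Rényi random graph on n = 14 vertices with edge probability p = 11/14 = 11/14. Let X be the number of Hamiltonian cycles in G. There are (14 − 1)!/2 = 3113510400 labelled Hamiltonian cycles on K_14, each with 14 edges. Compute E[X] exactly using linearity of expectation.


K_14 has (14 − 1)!/2 = 3113510400 labelled Hamiltonian cycles.
For each such Hamiltonian cycle H, let X_H = 1 if all 14 edges of H are present in G. Then P[X_H = 1] = p^{14} = (11/14)^{14} = 379749833583241/11112006825558016.
Summing the indicators: E[X] = Σ_H E[X_H] = 3113510400 · p^{14} = 3113510400 · 379749833583241/11112006825558016 = 329898174179601037725/3100448333024.
Numerically: E[X] ≈ 1.064e+08.

E[X] = 3113510400 · (11/14)^{14} = 329898174179601037725/3100448333024 ≈ 1.064e+08.


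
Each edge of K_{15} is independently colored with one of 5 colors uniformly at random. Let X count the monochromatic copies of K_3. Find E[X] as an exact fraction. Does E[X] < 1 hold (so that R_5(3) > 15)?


E[X] = C(15, 3) · 5^{1 − 3} = 455 · 5^{−2} = 455/25.
As a reduced fraction: E[X] = 91/5 ≈ 18.20000.
Is E[X] < 1? NO.
Since E[X] ≥ 1, the first-moment bound is inconclusive at n = 15; it does NOT by itself certify R_5(3) > 15.

E[X] = 91/5 ≈ 18.20000; E[X] ≥ 1; first-moment method inconclusive here.


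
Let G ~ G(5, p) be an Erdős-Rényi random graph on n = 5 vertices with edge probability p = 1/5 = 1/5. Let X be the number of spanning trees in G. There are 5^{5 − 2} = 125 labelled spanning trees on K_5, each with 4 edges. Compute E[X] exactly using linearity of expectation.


K_5 has 5^{5 − 2} = 125 labelled spanning trees.
For each such spanning tree H, let X_H = 1 if all 4 edges of H are present in G. Then P[X_H = 1] = p^{4} = (1/5)^{4} = 1/625.
By linearity of expectation: E[X] = Σ_H E[X_H] = 125 · p^{4} = 125 · 1/625 = 1/5.
Numerically: E[X] ≈ 0.2.

E[X] = 125 · (1/5)^{4} = 1/5 ≈ 0.2.


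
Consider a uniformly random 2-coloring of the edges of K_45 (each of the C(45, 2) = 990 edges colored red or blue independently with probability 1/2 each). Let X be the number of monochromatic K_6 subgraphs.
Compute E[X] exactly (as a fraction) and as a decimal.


Let X = Σ_S X_S over the C(45, 6) = 8145060 subsets S of size 6, where X_S = 1 if the K_6 on S is monochromatic.
For a fixed S, the K_6 on S has C(6, 2) = 15 edges. P[all 15 edges red] = (1/2)^15, and likewise for blue, so P[monochromatic] = 2·(1/2)^15 = 2^{1 − 15} = 1/16384.
Summing: E[X] = C(45, 6) · 2^{1 − 15} = 8145060 · 1/16384 = 2036265/4096.
Numerically: E[X] ≈ 497.135010.

E[X] = C(45,6)·2^(1−C(6,2)) = 2036265/4096 ≈ 497.135010.


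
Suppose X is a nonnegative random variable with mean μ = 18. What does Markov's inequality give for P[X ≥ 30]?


μ = E[X] = 18, a = 30.
Markov: P[X ≥ 30] ≤ μ/a = (18)/30 = 3/5.
Numerically: ≈ 0.6000.
(Since a = 30 > μ = 18.0000, the bound 3/5 is < 1 and informative.)

P[X ≥ 30] ≤ 3/5 ≈ 0.6000.


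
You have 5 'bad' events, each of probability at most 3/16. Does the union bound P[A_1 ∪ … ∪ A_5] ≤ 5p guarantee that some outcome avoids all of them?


Union bound: P[∪_{i=1}^{5} A_i] ≤ Σ_i P[A_i] ≤ 5·p = 5·(3/16) = 15/16.
Numerically: 15/16 ≈ 0.9375000.
Is 15/16 < 1? YES.
Since P[∪ A_i] ≤ 15/16 < 1, the complement has P[∩ A_i^c] ≥ 1 − 15/16 = 1/16 > 0, so some outcome avoids every A_i.

5·p = 15/16 ≈ 0.9375000; existence CERTIFIED by the union bound.


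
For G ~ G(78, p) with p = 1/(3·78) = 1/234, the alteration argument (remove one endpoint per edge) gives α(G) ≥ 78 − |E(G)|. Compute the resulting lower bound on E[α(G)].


E[|E(G)|] = C(78, 2)·p = 3003 · (1/234) = 77/6.
E[α(G)] ≥ n − E[|E(G)|] = 78 − 77/6 = 391/6.
Numerically: ≈ 65.1667.
(This is only a lower bound; the true E[α(G)] may be larger.)

E[α(G)] ≥ 391/6 ≈ 65.1667.


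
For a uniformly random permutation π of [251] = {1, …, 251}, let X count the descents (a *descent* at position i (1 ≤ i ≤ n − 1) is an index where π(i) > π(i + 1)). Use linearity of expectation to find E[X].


Write X = Σ X_I over i = 1, …, 250, with X_I the indicator of one descent.
There are 250 indicators.
For each fixed i, the pair (π(i), π(i+1)) is a uniformly random ordered pair of distinct values from {1, …, 251}; by symmetry P[π(i) > π(i+1)] = 1/2.
By linearity: E[X] = 250 · (1/2) = (251 − 1) · (1/2) = 125 ≈ 125.000000.

E[X] = 125 = 125.000000.


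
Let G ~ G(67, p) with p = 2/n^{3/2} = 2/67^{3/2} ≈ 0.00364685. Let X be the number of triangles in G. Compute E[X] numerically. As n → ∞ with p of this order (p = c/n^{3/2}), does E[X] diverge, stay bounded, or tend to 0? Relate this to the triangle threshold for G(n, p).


Number of potential triangles: C(67, 3) = 47905.
Each occurs with probability p³ ≈ (0.00364685)³ ≈ 4.85012995e-08.
By linearity: E[X] = C(67, 3)·p³ ≈ 47905 · 4.85012995e-08 ≈ 0.002323.
Since α = 3/2 > 1, p = c/n^{3/2} = o(1/n) is below the triangle threshold p ~ 1/n. Asymptotically E[X] ~ (c³/6)·n^{3(1−α)} = (2³/6)·n^{-1.5} → 0, so by Markov's inequality G has no triangles w.h.p.

E[X] ≈ 0.002323; in regime p = Θ(1/n^{3/2}) E[X] tends to 0 (below the triangle threshold p ~ 1/n).


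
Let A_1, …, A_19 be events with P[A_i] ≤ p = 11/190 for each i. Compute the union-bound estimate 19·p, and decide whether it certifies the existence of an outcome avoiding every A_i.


Union bound: P[∪_{i=1}^{19} A_i] ≤ Σ_i P[A_i] ≤ 19·p = 19·(11/190) = 11/10.
Numerically: 11/10 ≈ 1.1000000.
Is 11/10 < 1? NO.
Since the bound 11/10 is ≥ 1, the union bound is uninformative here; it does NOT by itself certify existence.

19·p = 11/10 ≈ 1.1000000; existence NOT certified by the union bound.


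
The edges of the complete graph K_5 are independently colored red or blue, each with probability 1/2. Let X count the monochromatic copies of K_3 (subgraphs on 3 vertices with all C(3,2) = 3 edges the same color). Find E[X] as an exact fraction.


Let X = Σ_S X_S over the C(5, 3) = 10 subsets S of size 3, where X_S = 1 if the K_3 on S is monochromatic.
For a fixed S, the K_3 on S has C(3, 2) = 3 edges. P[all 3 edges red] = (1/2)^3, and likewise for blue, so P[monochromatic] = 2·(1/2)^3 = 2^{1 − 3} = 1/4.
By linearity of expectation: E[X] = C(5, 3) · 2^{1 − 3} = 10 · 1/4 = 5/2.
Numerically: E[X] ≈ 2.500.

E[X] = C(5,3)·2^(1−C(3,2)) = 5/2 ≈ 2.500.


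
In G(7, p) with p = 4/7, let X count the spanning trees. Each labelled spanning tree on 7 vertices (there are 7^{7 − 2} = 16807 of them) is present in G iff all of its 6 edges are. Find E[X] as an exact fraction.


K_7 has 7^{7 − 2} = 16807 labelled spanning trees.
For each such spanning tree H, let X_H = 1 if all 6 edges of H are present in G. Then P[X_H = 1] = p^{6} = (4/7)^{6} = 4096/117649.
By linearity: E[X] = Σ_H E[X_H] = 16807 · p^{6} = 16807 · 4096/117649 = 4096/7.
Numerically: E[X] ≈ 585.143.

E[X] = 16807 · (4/7)^{6} = 4096/7 ≈ 585.143.


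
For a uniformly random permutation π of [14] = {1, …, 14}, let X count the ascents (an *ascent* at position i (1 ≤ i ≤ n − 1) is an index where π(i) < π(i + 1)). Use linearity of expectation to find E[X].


Write X = Σ X_I over i = 1, …, 13, with X_I the indicator of one ascent.
There are 13 indicators.
For each fixed i, the pair (π(i), π(i+1)) is a uniformly random ordered pair of distinct values from {1, …, 14}; by symmetry P[π(i) < π(i+1)] = 1/2.
By linearity: E[X] = 13 · (1/2) = (14 − 1) · (1/2) = 13/2 ≈ 6.500.

E[X] = 13/2 = 6.500.


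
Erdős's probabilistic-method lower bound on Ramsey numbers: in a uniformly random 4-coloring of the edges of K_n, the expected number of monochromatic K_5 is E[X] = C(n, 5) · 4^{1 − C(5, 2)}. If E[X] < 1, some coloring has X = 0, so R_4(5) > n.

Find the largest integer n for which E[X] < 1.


We need C(n, 5) · 4^{1 − 10} < 1, i.e. C(n, 5) < 4^{10 − 1} = 262144.
Check values of n near the boundary:
  n = 29: C(29, 5) = 118755; 118755 < 262144? YES
  n = 30: C(30, 5) = 142506; 142506 < 262144? YES
  n = 31: C(31, 5) = 169911; 169911 < 262144? YES
  n = 32: C(32, 5) = 201376; 201376 < 262144? YES
  n = 33: C(33, 5) = 237336; 237336 < 262144? YES
  n = 34: C(34, 5) = 278256; 278256 < 262144? NO
  n = 35: C(35, 5) = 324632; 324632 < 262144? NO
The largest n with C(n, 5) < 262144 is n = 33 (where E[X] = 29667/32768 ≈ 0.905). Hence R_4(5) > 33, i.e. R_4(5) ≥ 34.

Largest n = 33; hence R_4(5) > 33.


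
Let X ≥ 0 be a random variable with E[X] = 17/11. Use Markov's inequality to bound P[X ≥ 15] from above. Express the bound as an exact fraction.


μ = E[X] = 17/11, a = 15.
Markov: P[X ≥ 15] ≤ μ/a = (17/11)/15 = 17/165.
Numerically: ≈ 0.1030.
(Since a = 15 > μ = 1.5455, the bound 17/165 is < 1 and informative.)

P[X ≥ 15] ≤ 17/165 ≈ 0.1030.


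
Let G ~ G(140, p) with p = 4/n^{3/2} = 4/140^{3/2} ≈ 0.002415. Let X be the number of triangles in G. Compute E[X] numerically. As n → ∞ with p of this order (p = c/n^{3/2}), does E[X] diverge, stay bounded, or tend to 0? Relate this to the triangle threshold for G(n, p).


Number of potential triangles: C(140, 3) = 447580.
Each occurs with probability p³ ≈ (0.002415)³ ≈ 1.408004e-08.
By linearity: E[X] = C(140, 3)·p³ ≈ 447580 · 1.408004e-08 ≈ 0.0063.
Since α = 3/2 > 1, p = c/n^{3/2} = o(1/n) is below the triangle threshold p ~ 1/n. Asymptotically E[X] ~ (c³/6)·n^{3(1−α)} = (4³/6)·n^{-1.5} → 0, so by Markov's inequality G has no triangles w.h.p.

E[X] ≈ 0.0063; in regime p = Θ(1/n^{3/2}) E[X] tends to 0 (below the triangle threshold p ~ 1/n).


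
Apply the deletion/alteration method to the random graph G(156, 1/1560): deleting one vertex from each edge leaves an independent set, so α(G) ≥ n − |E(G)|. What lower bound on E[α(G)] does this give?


E[|E(G)|] = C(156, 2)·p = 12090 · (1/1560) = 31/4.
E[α(G)] ≥ n − E[|E(G)|] = 156 − 31/4 = 593/4.
Numerically: ≈ 148.250000.
(This is only a lower bound; the true E[α(G)] may be larger.)

E[α(G)] ≥ 593/4 ≈ 148.250000.


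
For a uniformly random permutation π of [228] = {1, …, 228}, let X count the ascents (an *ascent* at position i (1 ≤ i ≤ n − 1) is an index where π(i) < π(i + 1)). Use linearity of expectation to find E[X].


Write X = Σ X_I over i = 1, …, 227, with X_I the indicator of one ascent.
There are 227 indicators.
For each fixed i, the pair (π(i), π(i+1)) is a uniformly random ordered pair of distinct values from {1, …, 228}; by symmetry P[π(i) < π(i+1)] = 1/2.
By linearity: E[X] = 227 · (1/2) = (228 − 1) · (1/2) = 227/2 ≈ 113.500.

E[X] = 227/2 = 113.500.


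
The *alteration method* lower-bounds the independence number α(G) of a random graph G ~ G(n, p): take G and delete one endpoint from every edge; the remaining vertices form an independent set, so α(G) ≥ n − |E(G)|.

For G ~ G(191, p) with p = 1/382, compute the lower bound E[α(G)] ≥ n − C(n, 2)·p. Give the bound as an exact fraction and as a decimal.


E[|E(G)|] = C(191, 2)·p = 18145 · (1/382) = 95/2.
E[α(G)] ≥ n − E[|E(G)|] = 191 − 95/2 = 287/2.
Numerically: ≈ 143.50000.
(This is only a lower bound; the true E[α(G)] may be larger.)

E[α(G)] ≥ 287/2 ≈ 143.50000.


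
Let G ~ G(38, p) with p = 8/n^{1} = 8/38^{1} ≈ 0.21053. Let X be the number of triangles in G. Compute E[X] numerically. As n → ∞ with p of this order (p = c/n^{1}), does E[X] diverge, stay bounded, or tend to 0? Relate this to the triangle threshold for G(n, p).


Number of potential triangles: C(38, 3) = 8436.
Each occurs with probability p³ ≈ (0.21053)³ ≈ 9.3308062e-03.
By linearity: E[X] = C(38, 3)·p³ ≈ 8436 · 9.3308062e-03 ≈ 78.71468.
Here α = 1, so p = 8/n is exactly at the triangle threshold p ~ 1/n. Asymptotically E[X] → c³/6 = 8³/6 = 256/3 ≈ 85.33333, a bounded constant. In this regime the triangle count is asymptotically Poisson(c³/6).

E[X] ≈ 78.71468; in regime p = Θ(1/n^{1}) E[X] stays bounded (at the triangle threshold p ~ 1/n).


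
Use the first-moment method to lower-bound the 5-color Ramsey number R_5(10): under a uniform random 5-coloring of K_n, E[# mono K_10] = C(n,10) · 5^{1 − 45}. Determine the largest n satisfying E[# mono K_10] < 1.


We need C(n, 10) · 5^{1 − 45} < 1, i.e. C(n, 10) < 5^{45 − 1} = 5684341886080801486968994140625.
Check values of n near the boundary:
  n = 5391: C(5391, 10) = 5666344714787188828795213697883; 5666344714787188828795213697883 < 5684341886080801486968994140625? YES
  n = 5392: C(5392, 10) = 5676873040158402483252283957448; 5676873040158402483252283957448 < 5684341886080801486968994140625? YES
  n = 5393: C(5393, 10) = 5687418968154238267170642278008; 5687418968154238267170642278008 < 5684341886080801486968994140625? NO
  n = 5394: C(5394, 10) = 5697982524930156243149785372878; 5697982524930156243149785372878 < 5684341886080801486968994140625? NO
The largest n with C(n, 10) < 5684341886080801486968994140625 is n = 5392 (where E[X] = 5676873040158402483252283957448/5684341886080801486968994140625 ≈ 0.998686). Hence R_5(10) > 5392, i.e. R_5(10) ≥ 5393.

Largest n = 5392; hence R_5(10) > 5392.


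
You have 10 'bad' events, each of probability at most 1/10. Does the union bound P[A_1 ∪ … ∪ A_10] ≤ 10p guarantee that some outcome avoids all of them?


Union bound: P[∪_{i=1}^{10} A_i] ≤ Σ_i P[A_i] ≤ 10·p = 10·(1/10) = 1.
Numerically: 1 ≈ 1.000.
Is 1 < 1? NO.
Since the bound 1 is ≥ 1, the union bound is uninformative here; it does NOT by itself certify existence.

10·p = 1 ≈ 1.000; existence NOT certified by the union bound.


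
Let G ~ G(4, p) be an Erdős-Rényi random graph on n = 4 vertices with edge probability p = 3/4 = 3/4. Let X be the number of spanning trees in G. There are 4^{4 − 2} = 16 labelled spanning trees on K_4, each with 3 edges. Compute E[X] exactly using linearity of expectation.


K_4 has 4^{4 − 2} = 16 labelled spanning trees.
For each such spanning tree H, let X_H = 1 if all 3 edges of H are present in G. Then P[X_H = 1] = p^{3} = (3/4)^{3} = 27/64.
Summing the indicators: E[X] = Σ_H E[X_H] = 16 · p^{3} = 16 · 27/64 = 27/4.
Numerically: E[X] ≈ 6.75.

E[X] = 16 · (3/4)^{3} = 27/4 ≈ 6.75.


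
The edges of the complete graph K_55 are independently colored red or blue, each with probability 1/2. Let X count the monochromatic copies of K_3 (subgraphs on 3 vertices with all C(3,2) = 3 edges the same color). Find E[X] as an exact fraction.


Let X = Σ_S X_S over the C(55, 3) = 26235 subsets S of size 3, where X_S = 1 if the K_3 on S is monochromatic.
For a fixed S, the K_3 on S has C(3, 2) = 3 edges. P[all 3 edges red] = (1/2)^3, and likewise for blue, so P[monochromatic] = 2·(1/2)^3 = 2^{1 − 3} = 1/4.
Summing: E[X] = C(55, 3) · 2^{1 − 3} = 26235 · 1/4 = 26235/4.
Numerically: E[X] ≈ 6558.750000.

E[X] = C(55,3)·2^(1−C(3,2)) = 26235/4 ≈ 6558.750000.


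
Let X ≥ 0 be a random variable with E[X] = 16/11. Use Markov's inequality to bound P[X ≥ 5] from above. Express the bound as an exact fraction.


μ = E[X] = 16/11, a = 5.
Markov: P[X ≥ 5] ≤ μ/a = (16/11)/5 = 16/55.
Numerically: ≈ 0.291.
(Since a = 5 > μ = 1.455, the bound 16/55 is < 1 and informative.)

P[X ≥ 5] ≤ 16/55 ≈ 0.291.


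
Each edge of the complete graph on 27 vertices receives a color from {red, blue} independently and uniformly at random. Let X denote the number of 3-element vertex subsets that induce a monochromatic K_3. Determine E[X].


Let X = Σ_S X_S over the C(27, 3) = 2925 subsets S of size 3, where X_S = 1 if the K_3 on S is monochromatic.
For a fixed S, the K_3 on S has C(3, 2) = 3 edges. P[all 3 edges red] = (1/2)^3, and likewise for blue, so P[monochromatic] = 2·(1/2)^3 = 2^{1 − 3} = 1/4.
By linearity of expectation: E[X] = C(27, 3) · 2^{1 − 3} = 2925 · 1/4 = 2925/4.
Numerically: E[X] ≈ 731.250000.

E[X] = C(27,3)·2^(1−C(3,2)) = 2925/4 ≈ 731.250000.


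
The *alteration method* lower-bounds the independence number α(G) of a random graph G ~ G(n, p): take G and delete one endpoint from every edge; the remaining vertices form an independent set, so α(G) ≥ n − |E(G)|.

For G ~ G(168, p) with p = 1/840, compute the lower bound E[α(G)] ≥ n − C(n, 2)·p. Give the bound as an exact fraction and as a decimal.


E[|E(G)|] = C(168, 2)·p = 14028 · (1/840) = 167/10.
E[α(G)] ≥ n − E[|E(G)|] = 168 − 167/10 = 1513/10.
Numerically: ≈ 151.300.
(This is only a lower bound; the true E[α(G)] may be larger.)

E[α(G)] ≥ 1513/10 ≈ 151.300.


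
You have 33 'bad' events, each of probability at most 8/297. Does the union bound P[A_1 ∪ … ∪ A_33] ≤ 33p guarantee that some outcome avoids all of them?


Union bound: P[∪_{i=1}^{33} A_i] ≤ Σ_i P[A_i] ≤ 33·p = 33·(8/297) = 8/9.
Numerically: 8/9 ≈ 0.88889.
Is 8/9 < 1? YES.
Since P[∪ A_i] ≤ 8/9 < 1, the complement has P[∩ A_i^c] ≥ 1 − 8/9 = 1/9 > 0, so some outcome avoids every A_i.

33·p = 8/9 ≈ 0.88889; existence CERTIFIED by the union bound.


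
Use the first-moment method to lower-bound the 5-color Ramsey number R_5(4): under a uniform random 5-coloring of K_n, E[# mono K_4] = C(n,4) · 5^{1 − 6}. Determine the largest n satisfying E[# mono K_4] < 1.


We need C(n, 4) · 5^{1 − 6} < 1, i.e. C(n, 4) < 5^{6 − 1} = 3125.
Check values of n near the boundary:
  n = 14: C(14, 4) = 1001; 1001 < 3125? YES
  n = 15: C(15, 4) = 1365; 1365 < 3125? YES
  n = 16: C(16, 4) = 1820; 1820 < 3125? YES
  n = 17: C(17, 4) = 2380; 2380 < 3125? YES
  n = 18: C(18, 4) = 3060; 3060 < 3125? YES
  n = 19: C(19, 4) = 3876; 3876 < 3125? NO
The largest n with C(n, 4) < 3125 is n = 18 (where E[X] = 612/625 ≈ 0.9792000). Hence R_5(4) > 18, i.e. R_5(4) ≥ 19.

Largest n = 18; hence R_5(4) > 18.


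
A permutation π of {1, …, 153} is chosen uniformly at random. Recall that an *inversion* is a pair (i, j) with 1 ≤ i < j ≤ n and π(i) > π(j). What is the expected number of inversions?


Write X = Σ X_I over the C(153, 2) = 11628 pairs i < j, with X_I the indicator of one inversion.
There are 11628 indicators.
For each fixed pair i < j, the values π(i) and π(j) are two distinct elements of {1, …, 153} in uniformly random order; by symmetry P[π(i) > π(j)] = 1/2.
By linearity: E[X] = 11628 · (1/2) = C(153, 2) · (1/2) = 11628/2 = 5814 ≈ 5814.0000.

E[X] = 5814 = 5814.0000.


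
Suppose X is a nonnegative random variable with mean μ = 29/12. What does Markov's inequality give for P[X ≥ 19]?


μ = E[X] = 29/12, a = 19.
Markov: P[X ≥ 19] ≤ μ/a = (29/12)/19 = 29/228.
Numerically: ≈ 0.1272.
(Since a = 19 > μ = 2.4167, the bound 29/228 is < 1 and informative.)

P[X ≥ 19] ≤ 29/228 ≈ 0.1272.


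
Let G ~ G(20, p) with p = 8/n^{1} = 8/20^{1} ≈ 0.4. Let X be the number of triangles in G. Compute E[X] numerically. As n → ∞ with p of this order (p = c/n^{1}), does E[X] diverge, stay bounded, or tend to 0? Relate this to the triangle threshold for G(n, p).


Number of potential triangles: C(20, 3) = 1140.
Each occurs with probability p³ ≈ (0.4)³ ≈ 6.40000000e-02.
By linearity: E[X] = C(20, 3)·p³ ≈ 1140 · 6.40000000e-02 ≈ 72.960000.
Here α = 1, so p = 8/n is exactly at the triangle threshold p ~ 1/n. Asymptotically E[X] → c³/6 = 8³/6 = 256/3 ≈ 85.333333, a bounded constant. In this regime the triangle count is asymptotically Poisson(c³/6).

E[X] ≈ 72.960000; in regime p = Θ(1/n^{1}) E[X] stays bounded (at the triangle threshold p ~ 1/n).


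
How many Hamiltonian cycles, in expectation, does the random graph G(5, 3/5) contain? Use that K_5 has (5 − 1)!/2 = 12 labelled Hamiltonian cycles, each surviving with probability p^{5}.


K_5 has (5 − 1)!/2 = 12 labelled Hamiltonian cycles.
For each such Hamiltonian cycle H, let X_H = 1 if all 5 edges of H are present in G. Then P[X_H = 1] = p^{5} = (3/5)^{5} = 243/3125.
Summing the indicators: E[X] = Σ_H E[X_H] = 12 · p^{5} = 12 · 243/3125 = 2916/3125.
Numerically: E[X] ≈ 0.9331.

E[X] = 12 · (3/5)^{5} = 2916/3125 ≈ 0.9331.


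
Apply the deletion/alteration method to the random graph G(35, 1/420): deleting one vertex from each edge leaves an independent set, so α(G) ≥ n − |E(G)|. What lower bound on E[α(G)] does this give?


E[|E(G)|] = C(35, 2)·p = 595 · (1/420) = 17/12.
E[α(G)] ≥ n − E[|E(G)|] = 35 − 17/12 = 403/12.
Numerically: ≈ 33.5833.
(This is only a lower bound; the true E[α(G)] may be larger.)

E[α(G)] ≥ 403/12 ≈ 33.5833.


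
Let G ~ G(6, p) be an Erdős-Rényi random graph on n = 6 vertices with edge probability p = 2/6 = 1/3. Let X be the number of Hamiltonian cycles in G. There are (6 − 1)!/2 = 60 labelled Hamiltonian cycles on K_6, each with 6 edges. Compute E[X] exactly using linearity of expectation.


K_6 has (6 − 1)!/2 = 60 labelled Hamiltonian cycles.
For each such Hamiltonian cycle H, let X_H = 1 if all 6 edges of H are present in G. Then P[X_H = 1] = p^{6} = (1/3)^{6} = 1/729.
Summing the indicators: E[X] = Σ_H E[X_H] = 60 · p^{6} = 60 · 1/729 = 20/243.
Numerically: E[X] ≈ 0.0823.

E[X] = 60 · (1/3)^{6} = 20/243 ≈ 0.0823.


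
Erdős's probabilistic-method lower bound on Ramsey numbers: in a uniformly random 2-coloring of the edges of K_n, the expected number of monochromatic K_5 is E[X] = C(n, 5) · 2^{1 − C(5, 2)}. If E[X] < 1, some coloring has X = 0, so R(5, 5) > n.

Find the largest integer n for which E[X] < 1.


We need C(n, 5) · 2^{1 − 10} < 1, i.e. C(n, 5) < 2^{10 − 1} = 512.
Check values of n near the boundary:
  n = 6: C(6, 5) = 6; 6 < 512? YES
  n = 7: C(7, 5) = 21; 21 < 512? YES
  n = 8: C(8, 5) = 56; 56 < 512? YES
  n = 9: C(9, 5) = 126; 126 < 512? YES
  n = 10: C(10, 5) = 252; 252 < 512? YES
  n = 11: C(11, 5) = 462; 462 < 512? YES
  n = 12: C(12, 5) = 792; 792 < 512? NO
  n = 13: C(13, 5) = 1287; 1287 < 512? NO
  n = 14: C(14, 5) = 2002; 2002 < 512? NO
The largest n with C(n, 5) < 512 is n = 11 (where E[X] = 231/256 ≈ 0.9023). Hence R(5, 5) > 11, i.e. R(5, 5) ≥ 12.

Largest n = 11; hence R(5, 5) > 11.


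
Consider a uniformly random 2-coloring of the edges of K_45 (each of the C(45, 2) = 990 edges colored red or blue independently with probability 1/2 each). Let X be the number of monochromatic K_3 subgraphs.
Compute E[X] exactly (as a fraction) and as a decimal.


Let X = Σ_S X_S over the C(45, 3) = 14190 subsets S of size 3, where X_S = 1 if the K_3 on S is monochromatic.
For a fixed S, the K_3 on S has C(3, 2) = 3 edges. P[all 3 edges red] = (1/2)^3, and likewise for blue, so P[monochromatic] = 2·(1/2)^3 = 2^{1 − 3} = 1/4.
By linearity of expectation: E[X] = C(45, 3) · 2^{1 − 3} = 14190 · 1/4 = 7095/2.
Numerically: E[X] ≈ 3547.500.

E[X] = C(45,3)·2^(1−C(3,2)) = 7095/2 ≈ 3547.500.


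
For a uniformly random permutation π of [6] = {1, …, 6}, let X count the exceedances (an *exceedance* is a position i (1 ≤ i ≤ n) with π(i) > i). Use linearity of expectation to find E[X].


Write X = Σ_{i=1}^{6} X_i, where X_i = 1_{π(i) > i}.
For each fixed i, π(i) is uniform over {1, …, 6} (marginal of a uniform permutation), so P[π(i) > i] = (n − i)/n. Summing: Σ_{i=1}^{6} (n − i)/n = (0 + 1 + … + 5)/6 = 6(6 − 1)/(2·6) = (6 − 1)/2.
Hence E[X] = Σ_{i=1}^{6} (6 − i)/6 = 5/2 ≈ 2.50000.

E[X] = 5/2 = 2.50000.


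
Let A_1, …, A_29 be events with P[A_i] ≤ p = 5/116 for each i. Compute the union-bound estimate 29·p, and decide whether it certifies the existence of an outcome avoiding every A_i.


Union bound: P[∪_{i=1}^{29} A_i] ≤ Σ_i P[A_i] ≤ 29·p = 29·(5/116) = 5/4.
Numerically: 5/4 ≈ 1.250000.
Is 5/4 < 1? NO.
Since the bound 5/4 is ≥ 1, the union bound is uninformative here; it does NOT by itself certify existence.

29·p = 5/4 ≈ 1.250000; existence NOT certified by the union bound.


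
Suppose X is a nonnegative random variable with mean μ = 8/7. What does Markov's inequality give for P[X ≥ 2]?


μ = E[X] = 8/7, a = 2.
Markov: P[X ≥ 2] ≤ μ/a = (8/7)/2 = 4/7.
Numerically: ≈ 0.571.
(Since a = 2 > μ = 1.143, the bound 4/7 is < 1 and informative.)

P[X ≥ 2] ≤ 4/7 ≈ 0.571.


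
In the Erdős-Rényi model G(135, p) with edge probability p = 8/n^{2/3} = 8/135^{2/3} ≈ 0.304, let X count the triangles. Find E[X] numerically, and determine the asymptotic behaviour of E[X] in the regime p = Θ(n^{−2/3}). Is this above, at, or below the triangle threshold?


Number of potential triangles: C(135, 3) = 400995.
Each occurs with probability p³ ≈ (0.304)³ ≈ 2.8093278e-02.
By linearity: E[X] = C(135, 3)·p³ ≈ 400995 · 2.8093278e-02 ≈ 11265.26420.
Since α = 2/3 < 1, p = c/n^{2/3} ≫ 1/n is above the triangle threshold p ~ 1/n. Asymptotically E[X] ~ (c³/6)·n^{3(1−α)} = (8³/6)·n^{1} → ∞; triangles are abundant w.h.p.

E[X] ≈ 11265.26420; in regime p = Θ(1/n^{2/3}) E[X] diverges (above the triangle threshold p ~ 1/n).


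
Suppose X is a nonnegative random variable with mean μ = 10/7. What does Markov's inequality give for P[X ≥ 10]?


μ = E[X] = 10/7, a = 10.
Markov: P[X ≥ 10] ≤ μ/a = (10/7)/10 = 1/7.
Numerically: ≈ 0.142857.
(Since a = 10 > μ = 1.428571, the bound 1/7 is < 1 and informative.)

P[X ≥ 10] ≤ 1/7 ≈ 0.142857.


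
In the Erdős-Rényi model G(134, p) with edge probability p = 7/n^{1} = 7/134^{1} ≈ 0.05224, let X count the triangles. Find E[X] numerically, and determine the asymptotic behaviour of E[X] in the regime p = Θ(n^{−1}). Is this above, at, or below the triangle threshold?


Number of potential triangles: C(134, 3) = 392084.
Each occurs with probability p³ ≈ (0.05224)³ ≈ 1.425541e-04.
By linearity: E[X] = C(134, 3)·p³ ≈ 392084 · 1.425541e-04 ≈ 55.8932.
Here α = 1, so p = 7/n is exactly at the triangle threshold p ~ 1/n. Asymptotically E[X] → c³/6 = 7³/6 = 343/6 ≈ 57.1667, a bounded constant. In this regime the triangle count is asymptotically Poisson(c³/6).

E[X] ≈ 55.8932; in regime p = Θ(1/n^{1}) E[X] stays bounded (at the triangle threshold p ~ 1/n).


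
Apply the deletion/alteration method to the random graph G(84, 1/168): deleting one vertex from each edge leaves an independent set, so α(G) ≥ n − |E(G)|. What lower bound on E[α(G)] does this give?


E[|E(G)|] = C(84, 2)·p = 3486 · (1/168) = 83/4.
E[α(G)] ≥ n − E[|E(G)|] = 84 − 83/4 = 253/4.
Numerically: ≈ 63.2500.
(This is only a lower bound; the true E[α(G)] may be larger.)

E[α(G)] ≥ 253/4 ≈ 63.2500.


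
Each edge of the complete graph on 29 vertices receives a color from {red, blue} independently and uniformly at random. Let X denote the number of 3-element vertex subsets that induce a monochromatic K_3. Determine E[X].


Let X = Σ_S X_S over the C(29, 3) = 3654 subsets S of size 3, where X_S = 1 if the K_3 on S is monochromatic.
For a fixed S, the K_3 on S has C(3, 2) = 3 edges. P[all 3 edges red] = (1/2)^3, and likewise for blue, so P[monochromatic] = 2·(1/2)^3 = 2^{1 − 3} = 1/4.
By linearity of expectation: E[X] = C(29, 3) · 2^{1 − 3} = 3654 · 1/4 = 1827/2.
Numerically: E[X] ≈ 913.500.

E[X] = C(29,3)·2^(1−C(3,2)) = 1827/2 ≈ 913.500.


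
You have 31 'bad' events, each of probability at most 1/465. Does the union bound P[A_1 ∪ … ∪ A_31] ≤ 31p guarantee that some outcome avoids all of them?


Union bound: P[∪_{i=1}^{31} A_i] ≤ Σ_i P[A_i] ≤ 31·p = 31·(1/465) = 1/15.
Numerically: 1/15 ≈ 0.066667.
Is 1/15 < 1? YES.
Since P[∪ A_i] ≤ 1/15 < 1, the complement has P[∩ A_i^c] ≥ 1 − 1/15 = 14/15 > 0, so some outcome avoids every A_i.

31·p = 1/15 ≈ 0.066667; existence CERTIFIED by the union bound.


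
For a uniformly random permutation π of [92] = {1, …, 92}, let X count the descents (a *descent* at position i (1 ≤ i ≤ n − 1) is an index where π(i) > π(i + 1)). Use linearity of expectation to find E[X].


Write X = Σ X_I over i = 1, …, 91, with X_I the indicator of one descent.
There are 91 indicators.
For each fixed i, the pair (π(i), π(i+1)) is a uniformly random ordered pair of distinct values from {1, …, 92}; by symmetry P[π(i) > π(i+1)] = 1/2.
By linearity: E[X] = 91 · (1/2) = (92 − 1) · (1/2) = 91/2 ≈ 45.5000.

E[X] = 91/2 = 45.5000.


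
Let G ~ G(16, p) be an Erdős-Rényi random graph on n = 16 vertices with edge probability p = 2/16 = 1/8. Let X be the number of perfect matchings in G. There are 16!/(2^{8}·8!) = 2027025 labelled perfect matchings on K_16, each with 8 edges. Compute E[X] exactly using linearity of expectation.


K_16 has 16!/(2^{8}·8!) = 2027025 labelled perfect matchings.
For each such perfect matching H, let X_H = 1 if all 8 edges of H are present in G. Then P[X_H = 1] = p^{8} = (1/8)^{8} = 1/16777216.
Summing the indicators: E[X] = Σ_H E[X_H] = 2027025 · p^{8} = 2027025 · 1/16777216 = 2027025/16777216.
Numerically: E[X] ≈ 0.12082.

E[X] = 2027025 · (1/8)^{8} = 2027025/16777216 ≈ 0.12082.


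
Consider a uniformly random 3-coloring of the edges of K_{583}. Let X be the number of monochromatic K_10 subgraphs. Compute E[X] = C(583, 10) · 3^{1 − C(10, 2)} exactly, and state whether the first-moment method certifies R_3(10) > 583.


E[X] = C(583, 10) · 3^{1 − 45} = 1156690232601431494120 · 3^{−44} = 1156690232601431494120/984770902183611232881.
As a reduced fraction: E[X] = 1156690232601431494120/984770902183611232881 ≈ 1.175.
Is E[X] < 1? NO.
Since E[X] ≥ 1, the first-moment bound is inconclusive at n = 583; it does NOT by itself certify R_3(10) > 583.

E[X] = 1156690232601431494120/984770902183611232881 ≈ 1.175; E[X] ≥ 1; first-moment method inconclusive here.


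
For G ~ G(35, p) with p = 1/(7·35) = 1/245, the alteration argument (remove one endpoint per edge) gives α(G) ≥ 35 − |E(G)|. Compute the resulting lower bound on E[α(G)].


E[|E(G)|] = C(35, 2)·p = 595 · (1/245) = 17/7.
E[α(G)] ≥ n − E[|E(G)|] = 35 − 17/7 = 228/7.
Numerically: ≈ 32.57143.
(This is only a lower bound; the true E[α(G)] may be larger.)

E[α(G)] ≥ 228/7 ≈ 32.57143.


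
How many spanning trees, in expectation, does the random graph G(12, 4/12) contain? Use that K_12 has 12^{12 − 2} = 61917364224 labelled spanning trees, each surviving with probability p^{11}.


K_12 has 12^{12 − 2} = 61917364224 labelled spanning trees.
For each such spanning tree H, let X_H = 1 if all 11 edges of H are present in G. Then P[X_H = 1] = p^{11} = (1/3)^{11} = 1/177147.
By linearity of expectation: E[X] = Σ_H E[X_H] = 61917364224 · p^{11} = 61917364224 · 1/177147 = 1048576/3.
Numerically: E[X] ≈ 3.5e+05.

E[X] = 61917364224 · (1/3)^{11} = 1048576/3 ≈ 3.5e+05.


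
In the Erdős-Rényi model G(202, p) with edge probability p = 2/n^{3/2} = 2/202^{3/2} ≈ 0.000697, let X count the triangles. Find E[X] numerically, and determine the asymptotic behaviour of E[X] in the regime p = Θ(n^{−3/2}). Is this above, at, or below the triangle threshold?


Number of potential triangles: C(202, 3) = 1353400.
Each occurs with probability p³ ≈ (0.000697)³ ≈ 3.38072e-10.
By linearity: E[X] = C(202, 3)·p³ ≈ 1353400 · 3.38072e-10 ≈ 0.000.
Since α = 3/2 > 1, p = c/n^{3/2} = o(1/n) is below the triangle threshold p ~ 1/n. Asymptotically E[X] ~ (c³/6)·n^{3(1−α)} = (2³/6)·n^{-1.5} → 0, so by Markov's inequality G has no triangles w.h.p.

E[X] ≈ 0.000; in regime p = Θ(1/n^{3/2}) E[X] tends to 0 (below the triangle threshold p ~ 1/n).


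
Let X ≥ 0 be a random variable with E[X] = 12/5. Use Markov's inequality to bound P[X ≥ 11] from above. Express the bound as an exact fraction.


μ = E[X] = 12/5, a = 11.
Markov: P[X ≥ 11] ≤ μ/a = (12/5)/11 = 12/55.
Numerically: ≈ 0.2182.
(Since a = 11 > μ = 2.4000, the bound 12/55 is < 1 and informative.)

P[X ≥ 11] ≤ 12/55 ≈ 0.2182.


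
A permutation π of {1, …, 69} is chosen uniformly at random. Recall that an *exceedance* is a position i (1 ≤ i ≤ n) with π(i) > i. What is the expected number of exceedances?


Write X = Σ_{i=1}^{69} X_i, where X_i = 1_{π(i) > i}.
For each fixed i, π(i) is uniform over {1, …, 69} (marginal of a uniform permutation), so P[π(i) > i] = (n − i)/n. Summing: Σ_{i=1}^{69} (n − i)/n = (0 + 1 + … + 68)/69 = 69(69 − 1)/(2·69) = (69 − 1)/2.
Hence E[X] = Σ_{i=1}^{69} (69 − i)/69 = 34 ≈ 34.0000.

E[X] = 34 = 34.0000.


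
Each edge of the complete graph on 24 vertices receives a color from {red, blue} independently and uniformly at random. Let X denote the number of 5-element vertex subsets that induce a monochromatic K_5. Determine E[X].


Let X = Σ_S X_S over the C(24, 5) = 42504 subsets S of size 5, where X_S = 1 if the K_5 on S is monochromatic.
For a fixed S, the K_5 on S has C(5, 2) = 10 edges. P[all 10 edges red] = (1/2)^10, and likewise for blue, so P[monochromatic] = 2·(1/2)^10 = 2^{1 − 10} = 1/512.
By linearity: E[X] = C(24, 5) · 2^{1 − 10} = 42504 · 1/512 = 5313/64.
Numerically: E[X] ≈ 83.01562.

E[X] = C(24,5)·2^(1−C(5,2)) = 5313/64 ≈ 83.01562.


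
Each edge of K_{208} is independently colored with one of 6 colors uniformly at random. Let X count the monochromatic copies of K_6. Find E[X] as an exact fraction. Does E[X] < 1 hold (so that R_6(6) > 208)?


E[X] = C(208, 6) · 6^{1 − 15} = 104579959848 · 6^{−14} = 104579959848/78364164096.
As a reduced fraction: E[X] = 4357498327/3265173504 ≈ 1.33454.
Is E[X] < 1? NO.
Since E[X] ≥ 1, the first-moment bound is inconclusive at n = 208; it does NOT by itself certify R_6(6) > 208.

E[X] = 4357498327/3265173504 ≈ 1.33454; E[X] ≥ 1; first-moment method inconclusive here.


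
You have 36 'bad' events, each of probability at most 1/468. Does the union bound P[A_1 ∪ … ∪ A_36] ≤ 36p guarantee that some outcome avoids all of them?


Union bound: P[∪_{i=1}^{36} A_i] ≤ Σ_i P[A_i] ≤ 36·p = 36·(1/468) = 1/13.
Numerically: 1/13 ≈ 0.07692.
Is 1/13 < 1? YES.
Since P[∪ A_i] ≤ 1/13 < 1, the complement has P[∩ A_i^c] ≥ 1 − 1/13 = 12/13 > 0, so some outcome avoids every A_i.

36·p = 1/13 ≈ 0.07692; existence CERTIFIED by the union bound.


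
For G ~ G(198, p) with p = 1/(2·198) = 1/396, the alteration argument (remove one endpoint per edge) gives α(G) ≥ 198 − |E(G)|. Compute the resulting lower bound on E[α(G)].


E[|E(G)|] = C(198, 2)·p = 19503 · (1/396) = 197/4.
E[α(G)] ≥ n − E[|E(G)|] = 198 − 197/4 = 595/4.
Numerically: ≈ 148.7500.
(This is only a lower bound; the true E[α(G)] may be larger.)

E[α(G)] ≥ 595/4 ≈ 148.7500.


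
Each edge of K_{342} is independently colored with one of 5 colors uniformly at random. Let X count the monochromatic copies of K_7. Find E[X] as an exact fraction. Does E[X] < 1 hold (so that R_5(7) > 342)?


E[X] = C(342, 7) · 5^{1 − 21} = 102073837467888 · 5^{−20} = 102073837467888/95367431640625.
As a reduced fraction: E[X] = 102073837467888/95367431640625 ≈ 1.0703218.
Is E[X] < 1? NO.
Since E[X] ≥ 1, the first-moment bound is inconclusive at n = 342; it does NOT by itself certify R_5(7) > 342.

E[X] = 102073837467888/95367431640625 ≈ 1.0703218; E[X] ≥ 1; first-moment method inconclusive here.


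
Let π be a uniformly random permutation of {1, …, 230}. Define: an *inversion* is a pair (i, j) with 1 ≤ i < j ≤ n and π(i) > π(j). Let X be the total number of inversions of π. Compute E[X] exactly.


Write X = Σ X_I over the C(230, 2) = 26335 pairs i < j, with X_I the indicator of one inversion.
There are 26335 indicators.
For each fixed pair i < j, the values π(i) and π(j) are two distinct elements of {1, …, 230} in uniformly random order; by symmetry P[π(i) > π(j)] = 1/2.
By linearity: E[X] = 26335 · (1/2) = C(230, 2) · (1/2) = 26335/2 = 26335/2 ≈ 13167.500.

E[X] = 26335/2 = 13167.500.


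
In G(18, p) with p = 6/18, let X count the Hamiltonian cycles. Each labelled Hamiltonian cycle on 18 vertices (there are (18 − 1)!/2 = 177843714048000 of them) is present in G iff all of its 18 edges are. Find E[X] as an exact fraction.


K_18 has (18 − 1)!/2 = 177843714048000 labelled Hamiltonian cycles.
For each such Hamiltonian cycle H, let X_H = 1 if all 18 edges of H are present in G. Then P[X_H = 1] = p^{18} = (1/3)^{18} = 1/387420489.
Summing the indicators: E[X] = Σ_H E[X_H] = 177843714048000 · p^{18} = 177843714048000 · 1/387420489 = 243955712000/531441.
Numerically: E[X] ≈ 459046.

E[X] = 177843714048000 · (1/3)^{18} = 243955712000/531441 ≈ 459046.


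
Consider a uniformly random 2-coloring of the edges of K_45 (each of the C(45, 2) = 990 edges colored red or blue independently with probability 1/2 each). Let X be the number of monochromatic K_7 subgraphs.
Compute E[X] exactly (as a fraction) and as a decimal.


Let X = Σ_S X_S over the C(45, 7) = 45379620 subsets S of size 7, where X_S = 1 if the K_7 on S is monochromatic.
For a fixed S, the K_7 on S has C(7, 2) = 21 edges. P[all 21 edges red] = (1/2)^21, and likewise for blue, so P[monochromatic] = 2·(1/2)^21 = 2^{1 − 21} = 1/1048576.
Summing: E[X] = C(45, 7) · 2^{1 − 21} = 45379620 · 1/1048576 = 11344905/262144.
Numerically: E[X] ≈ 43.2774.

E[X] = C(45,7)·2^(1−C(7,2)) = 11344905/262144 ≈ 43.2774.
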